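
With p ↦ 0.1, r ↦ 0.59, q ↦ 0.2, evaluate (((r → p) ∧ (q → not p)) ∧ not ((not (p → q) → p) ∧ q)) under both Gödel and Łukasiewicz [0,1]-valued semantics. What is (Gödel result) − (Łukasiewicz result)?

-0.51

Gödel evaluation:
  (r → p): 0.59 > 0.1, so result = 0.1
  not p: Gödel ¬ of 0.1 = 0 (operand ≠ 0)
  (q → not p): 0.2 > 0, so result = 0
  ((r → p) ∧ (q → not p)) = min(0.1, 0) = 0
  (p → q): 0.1 ≤ 0.2, so result = 1
  not (p → q): Gödel ¬ of 1 = 0 (operand ≠ 0)
  (not (p → q) → p): 0 ≤ 0.1, so result = 1
  ((not (p → q) → p) ∧ q) = min(1, 0.2) = 0.2
  not ((not (p → q) → p) ∧ q): Gödel ¬ of 0.2 = 0 (operand ≠ 0)
  (((r → p) ∧ (q → not p)) ∧ not ((not (p → q) → p) ∧ q)) = min(0, 0) = 0
  Gödel value = 0
Łukasiewicz evaluation:
  (r → p): min(1, 1 − 0.59 + 0.1) = 0.51
  not p: Łukasiewicz ¬ gives 1 − 0.1 = 0.9
  (q → not p): min(1, 1 − 0.2 + 0.9) = 1
  ((r → p) ∧ (q → not p)) = min(0.51, 1) = 0.51
  (p → q): min(1, 1 − 0.1 + 0.2) = 1
  not (p → q): Łukasiewicz ¬ gives 1 − 1 = 0
  (not (p → q) → p): min(1, 1 − 0 + 0.1) = 1
  ((not (p → q) → p) ∧ q) = min(1, 0.2) = 0.2
  not ((not (p → q) → p) ∧ q): Łukasiewicz ¬ gives 1 − 0.2 = 0.8
  (((r → p) ∧ (q → not p)) ∧ not ((not (p → q) → p) ∧ q)) = min(0.51, 0.8) = 0.51
  Łukasiewicz value = 0.51
Difference: 0 − 0.51 = -0.51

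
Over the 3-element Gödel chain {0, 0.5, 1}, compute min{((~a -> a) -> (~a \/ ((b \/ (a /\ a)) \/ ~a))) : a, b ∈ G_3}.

0.50

The minimum is attained at a = 0.5, b = 0:
  ~a: Gödel ¬ of 0.5 = 0 (operand ≠ 0)
  (~a -> a): 0 ≤ 0.5, so result = 1
  ~a: Gödel ¬ of 0.5 = 0 (operand ≠ 0)
  (a /\ a) = min(0.5, 0.5) = 0.5
  (b \/ (a /\ a)) = max(0, 0.5) = 0.5
  ~a: Gödel ¬ of 0.5 = 0 (operand ≠ 0)
  ((b \/ (a /\ a)) \/ ~a) = max(0.5, 0) = 0.5
  (~a \/ ((b \/ (a /\ a)) \/ ~a)) = max(0, 0.5) = 0.5
  ((~a -> a) -> (~a \/ ((b \/ (a /\ a)) \/ ~a))): 1 > 0.5, so result = 0.5
Checking all 9 assignments confirms none give a value below 0.50.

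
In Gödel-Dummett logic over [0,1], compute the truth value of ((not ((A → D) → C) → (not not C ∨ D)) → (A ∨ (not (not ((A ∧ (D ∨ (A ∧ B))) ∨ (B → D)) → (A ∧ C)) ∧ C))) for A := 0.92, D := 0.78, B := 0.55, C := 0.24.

0.92

(A → D): 0.92 > 0.78, so result = 0.78
((A → D) → C): 0.78 > 0.24, so result = 0.24
not ((A → D) → C): Gödel ¬ of 0.24 = 0 (operand ≠ 0)
not C: Gödel ¬ of 0.24 = 0 (operand ≠ 0)
not not C: Gödel ¬ of 0 = 1 (operand is 0)
(not not C ∨ D) = max(1, 0.78) = 1
(not ((A → D) → C) → (not not C ∨ D)): 0 ≤ 1, so result = 1
(A ∧ B) = min(0.92, 0.55) = 0.55
(D ∨ (A ∧ B)) = max(0.78, 0.55) = 0.78
(A ∧ (D ∨ (A ∧ B))) = min(0.92, 0.78) = 0.78
(B → D): 0.55 ≤ 0.78, so result = 1
((A ∧ (D ∨ (A ∧ B))) ∨ (B → D)) = max(0.78, 1) = 1
not ((A ∧ (D ∨ (A ∧ B))) ∨ (B → D)): Gödel ¬ of 1 = 0 (operand ≠ 0)
(A ∧ C) = min(0.92, 0.24) = 0.24
(not ((A ∧ (D ∨ (A ∧ B))) ∨ (B → D)) → (A ∧ C)): 0 ≤ 0.24, so result = 1
not (not ((A ∧ (D ∨ (A ∧ B))) ∨ (B → D)) → (A ∧ C)): Gödel ¬ of 1 = 0 (operand ≠ 0)
(not (not ((A ∧ (D ∨ (A ∧ B))) ∨ (B → D)) → (A ∧ C)) ∧ C) = min(0, 0.24) = 0
(A ∨ (not (not ((A ∧ (D ∨ (A ∧ B))) ∨ (B → D)) → (A ∧ C)) ∧ C)) = max(0.92, 0) = 0.92
((not ((A → D) → C) → (not not C ∨ D)) → (A ∨ (not (not ((A ∧ (D ∨ (A ∧ B))) ∨ (B → D)) → (A ∧ C)) ∧ C))): 1 > 0.92, so result = 0.92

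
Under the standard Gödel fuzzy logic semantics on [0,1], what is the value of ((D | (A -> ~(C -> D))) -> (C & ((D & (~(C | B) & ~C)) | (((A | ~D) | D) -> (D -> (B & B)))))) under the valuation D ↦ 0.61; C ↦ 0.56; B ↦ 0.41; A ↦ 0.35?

0.41

(C -> D): 0.56 ≤ 0.61, so result = 1
~(C -> D): Gödel ¬ of 1 = 0 (operand ≠ 0)
(A -> ~(C -> D)): 0.35 > 0, so result = 0
(D | (A -> ~(C -> D))) = max(0.61, 0) = 0.61
(C | B) = max(0.56, 0.41) = 0.56
~(C | B): Gödel ¬ of 0.56 = 0 (operand ≠ 0)
~C: Gödel ¬ of 0.56 = 0 (operand ≠ 0)
(~(C | B) & ~C) = min(0, 0) = 0
(D & (~(C | B) & ~C)) = min(0.61, 0) = 0
~D: Gödel ¬ of 0.61 = 0 (operand ≠ 0)
(A | ~D) = max(0.35, 0) = 0.35
((A | ~D) | D) = max(0.35, 0.61) = 0.61
(B & B) = min(0.41, 0.41) = 0.41
(D -> (B & B)): 0.61 > 0.41, so result = 0.41
(((A | ~D) | D) -> (D -> (B & B))): 0.61 > 0.41, so result = 0.41
((D & (~(C | B) & ~C)) | (((A | ~D) | D) -> (D -> (B & B)))) = max(0, 0.41) = 0.41
(C & ((D & (~(C | B) & ~C)) | (((A | ~D) | D) -> (D -> (B & B))))) = min(0.56, 0.41) = 0.41
((D | (A -> ~(C -> D))) -> (C & ((D & (~(C | B) & ~C)) | (((A | ~D) | D) -> (D -> (B & B)))))): 0.61 > 0.41, so result = 0.41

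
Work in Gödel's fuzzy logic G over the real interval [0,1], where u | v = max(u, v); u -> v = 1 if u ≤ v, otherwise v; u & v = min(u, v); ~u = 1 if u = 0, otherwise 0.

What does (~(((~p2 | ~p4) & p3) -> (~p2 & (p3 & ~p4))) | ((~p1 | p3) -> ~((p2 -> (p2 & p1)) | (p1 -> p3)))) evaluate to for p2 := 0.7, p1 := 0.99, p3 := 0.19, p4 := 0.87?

~p2: Gödel ¬ of 0.7 = 0 (operand ≠ 0)
~p4: Gödel ¬ of 0.87 = 0 (operand ≠ 0)
(~p2 | ~p4) = max(0, 0) = 0
((~p2 | ~p4) & p3) = min(0, 0.19) = 0
~p2: Gödel ¬ of 0.7 = 0 (operand ≠ 0)
~p4: Gödel ¬ of 0.87 = 0 (operand ≠ 0)
(p3 & ~p4) = min(0.19, 0) = 0
(~p2 & (p3 & ~p4)) = min(0, 0) = 0
(((~p2 | ~p4) & p3) -> (~p2 & (p3 & ~p4))): 0 ≤ 0, so result = 1
~(((~p2 | ~p4) & p3) -> (~p2 & (p3 & ~p4))): Gödel ¬ of 1 = 0 (operand ≠ 0)
~p1: Gödel ¬ of 0.99 = 0 (operand ≠ 0)
(~p1 | p3) = max(0, 0.19) = 0.19
(p2 & p1) = min(0.7, 0.99) = 0.7
(p2 -> (p2 & p1)): 0.7 ≤ 0.7, so result = 1
(p1 -> p3): 0.99 > 0.19, so result = 0.19
((p2 -> (p2 & p1)) | (p1 -> p3)) = max(1, 0.19) = 1
~((p2 -> (p2 & p1)) | (p1 -> p3)): Gödel ¬ of 1 = 0 (operand ≠ 0)
((~p1 | p3) -> ~((p2 -> (p2 & p1)) | (p1 -> p3))): 0.19 > 0, so result = 0
(~(((~p2 | ~p4) & p3) -> (~p2 & (p3 & ~p4))) | ((~p1 | p3) -> ~((p2 -> (p2 & p1)) | (p1 -> p3)))) = max(0, 0) = 0

0.00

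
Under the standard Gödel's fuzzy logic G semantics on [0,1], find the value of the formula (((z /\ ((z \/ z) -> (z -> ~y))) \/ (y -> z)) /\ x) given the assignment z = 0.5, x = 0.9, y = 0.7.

(z \/ z) = max(0.5, 0.5) = 0.5
~y: Gödel ¬ of 0.7 = 0 (operand ≠ 0)
(z -> ~y): 0.5 > 0, so result = 0
((z \/ z) -> (z -> ~y)): 0.5 > 0, so result = 0
(z /\ ((z \/ z) -> (z -> ~y))) = min(0.5, 0) = 0
(y -> z): 0.7 > 0.5, so result = 0.5
((z /\ ((z \/ z) -> (z -> ~y))) \/ (y -> z)) = max(0, 0.5) = 0.5
(((z /\ ((z \/ z) -> (z -> ~y))) \/ (y -> z)) /\ x) = min(0.5, 0.9) = 0.5

0.50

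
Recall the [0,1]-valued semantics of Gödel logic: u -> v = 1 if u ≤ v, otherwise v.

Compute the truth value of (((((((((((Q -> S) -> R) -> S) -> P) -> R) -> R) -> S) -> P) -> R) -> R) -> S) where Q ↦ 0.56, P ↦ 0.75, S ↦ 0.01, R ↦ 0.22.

(Q -> S): 0.56 > 0.01, so result = 0.01
((Q -> S) -> R): 0.01 ≤ 0.22, so result = 1
(((Q -> S) -> R) -> S): 1 > 0.01, so result = 0.01
((((Q -> S) -> R) -> S) -> P): 0.01 ≤ 0.75, so result = 1
(((((Q -> S) -> R) -> S) -> P) -> R): 1 > 0.22, so result = 0.22
((((((Q -> S) -> R) -> S) -> P) -> R) -> R): 0.22 ≤ 0.22, so result = 1
(((((((Q -> S) -> R) -> S) -> P) -> R) -> R) -> S): 1 > 0.01, so result = 0.01
((((((((Q -> S) -> R) -> S) -> P) -> R) -> R) -> S) -> P): 0.01 ≤ 0.75, so result = 1
(((((((((Q -> S) -> R) -> S) -> P) -> R) -> R) -> S) -> P) -> R): 1 > 0.22, so result = 0.22
((((((((((Q -> S) -> R) -> S) -> P) -> R) -> R) -> S) -> P) -> R) -> R): 0.22 ≤ 0.22, so result = 1
(((((((((((Q -> S) -> R) -> S) -> P) -> R) -> R) -> S) -> P) -> R) -> R) -> S): 1 > 0.01, so result = 0.01

0.01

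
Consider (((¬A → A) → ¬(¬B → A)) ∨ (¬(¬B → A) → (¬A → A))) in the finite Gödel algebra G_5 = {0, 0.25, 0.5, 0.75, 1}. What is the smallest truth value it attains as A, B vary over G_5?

1.00

Every assignment gives 1. For instance at A = 0, B = 0:
  ¬A: Gödel ¬ of 0 = 1 (operand is 0)
  (¬A → A): 1 > 0, so result = 0
  ¬B: Gödel ¬ of 0 = 1 (operand is 0)
  (¬B → A): 1 > 0, so result = 0
  ¬(¬B → A): Gödel ¬ of 0 = 1 (operand is 0)
  ((¬A → A) → ¬(¬B → A)): 0 ≤ 1, so result = 1
  ¬B: Gödel ¬ of 0 = 1 (operand is 0)
  (¬B → A): 1 > 0, so result = 0
  ¬(¬B → A): Gödel ¬ of 0 = 1 (operand is 0)
  ¬A: Gödel ¬ of 0 = 1 (operand is 0)
  (¬A → A): 1 > 0, so result = 0
  (¬(¬B → A) → (¬A → A)): 1 > 0, so result = 0
  (((¬A → A) → ¬(¬B → A)) ∨ (¬(¬B → A) → (¬A → A))) = max(1, 0) = 1
All 25 assignments give value 1 — the formula is a G_5-tautology.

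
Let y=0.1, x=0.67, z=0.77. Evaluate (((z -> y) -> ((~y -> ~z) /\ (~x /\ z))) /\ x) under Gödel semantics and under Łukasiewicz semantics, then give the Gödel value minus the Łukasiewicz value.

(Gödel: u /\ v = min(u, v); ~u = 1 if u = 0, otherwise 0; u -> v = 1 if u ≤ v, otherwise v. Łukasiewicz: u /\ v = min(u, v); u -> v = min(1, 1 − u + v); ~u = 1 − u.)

-0.67

Gödel evaluation:
  (z -> y): 0.77 > 0.1, so result = 0.1
  ~y: Gödel ¬ of 0.1 = 0 (operand ≠ 0)
  ~z: Gödel ¬ of 0.77 = 0 (operand ≠ 0)
  (~y -> ~z): 0 ≤ 0, so result = 1
  ~x: Gödel ¬ of 0.67 = 0 (operand ≠ 0)
  (~x /\ z) = min(0, 0.77) = 0
  ((~y -> ~z) /\ (~x /\ z)) = min(1, 0) = 0
  ((z -> y) -> ((~y -> ~z) /\ (~x /\ z))): 0.1 > 0, so result = 0
  (((z -> y) -> ((~y -> ~z) /\ (~x /\ z))) /\ x) = min(0, 0.67) = 0
  Gödel value = 0
Łukasiewicz evaluation:
  (z -> y): min(1, 1 − 0.77 + 0.1) = 0.33
  ~y: Łukasiewicz ¬ gives 1 − 0.1 = 0.9
  ~z: Łukasiewicz ¬ gives 1 − 0.77 = 0.23
  (~y -> ~z): min(1, 1 − 0.9 + 0.23) = 0.33
  ~x: Łukasiewicz ¬ gives 1 − 0.67 = 0.33
  (~x /\ z) = min(0.33, 0.77) = 0.33
  ((~y -> ~z) /\ (~x /\ z)) = min(0.33, 0.33) = 0.33
  ((z -> y) -> ((~y -> ~z) /\ (~x /\ z))): min(1, 1 − 0.33 + 0.33) = 1
  (((z -> y) -> ((~y -> ~z) /\ (~x /\ z))) /\ x) = min(1, 0.67) = 0.67
  Łukasiewicz value = 0.67
Difference: 0 − 0.67 = -0.67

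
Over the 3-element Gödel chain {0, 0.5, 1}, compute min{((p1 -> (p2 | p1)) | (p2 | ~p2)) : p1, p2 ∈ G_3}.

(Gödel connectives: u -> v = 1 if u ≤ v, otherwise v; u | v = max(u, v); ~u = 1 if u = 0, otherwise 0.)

1.00

Every assignment gives 1. For instance at p1 = 0, p2 = 0:
  (p2 | p1) = max(0, 0) = 0
  (p1 -> (p2 | p1)): 0 ≤ 0, so result = 1
  ~p2: Gödel ¬ of 0 = 1 (operand is 0)
  (p2 | ~p2) = max(0, 1) = 1
  ((p1 -> (p2 | p1)) | (p2 | ~p2)) = max(1, 1) = 1
All 9 assignments give value 1 — the formula is a G_3-tautology.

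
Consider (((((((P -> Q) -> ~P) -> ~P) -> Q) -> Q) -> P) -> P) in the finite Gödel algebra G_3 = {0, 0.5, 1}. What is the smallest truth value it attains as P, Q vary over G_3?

The minimum is attained at P = 0.5, Q = 0:
  (P -> Q): 0.5 > 0, so result = 0
  ~P: Gödel ¬ of 0.5 = 0 (operand ≠ 0)
  ((P -> Q) -> ~P): 0 ≤ 0, so result = 1
  ~P: Gödel ¬ of 0.5 = 0 (operand ≠ 0)
  (((P -> Q) -> ~P) -> ~P): 1 > 0, so result = 0
  ((((P -> Q) -> ~P) -> ~P) -> Q): 0 ≤ 0, so result = 1
  (((((P -> Q) -> ~P) -> ~P) -> Q) -> Q): 1 > 0, so result = 0
  ((((((P -> Q) -> ~P) -> ~P) -> Q) -> Q) -> P): 0 ≤ 0.5, so result = 1
  (((((((P -> Q) -> ~P) -> ~P) -> Q) -> Q) -> P) -> P): 1 > 0.5, so result = 0.5
Checking all 9 assignments confirms none give a value below 0.50.

0.50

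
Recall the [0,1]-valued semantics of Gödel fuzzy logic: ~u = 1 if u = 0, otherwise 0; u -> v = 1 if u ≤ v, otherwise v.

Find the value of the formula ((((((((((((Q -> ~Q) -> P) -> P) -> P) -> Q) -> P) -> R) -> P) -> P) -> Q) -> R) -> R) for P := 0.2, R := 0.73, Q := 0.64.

0.73

~Q: Gödel ¬ of 0.64 = 0 (operand ≠ 0)
(Q -> ~Q): 0.64 > 0, so result = 0
((Q -> ~Q) -> P): 0 ≤ 0.2, so result = 1
(((Q -> ~Q) -> P) -> P): 1 > 0.2, so result = 0.2
((((Q -> ~Q) -> P) -> P) -> P): 0.2 ≤ 0.2, so result = 1
(((((Q -> ~Q) -> P) -> P) -> P) -> Q): 1 > 0.64, so result = 0.64
((((((Q -> ~Q) -> P) -> P) -> P) -> Q) -> P): 0.64 > 0.2, so result = 0.2
(((((((Q -> ~Q) -> P) -> P) -> P) -> Q) -> P) -> R): 0.2 ≤ 0.73, so result = 1
((((((((Q -> ~Q) -> P) -> P) -> P) -> Q) -> P) -> R) -> P): 1 > 0.2, so result = 0.2
(((((((((Q -> ~Q) -> P) -> P) -> P) -> Q) -> P) -> R) -> P) -> P): 0.2 ≤ 0.2, so result = 1
((((((((((Q -> ~Q) -> P) -> P) -> P) -> Q) -> P) -> R) -> P) -> P) -> Q): 1 > 0.64, so result = 0.64
(((((((((((Q -> ~Q) -> P) -> P) -> P) -> Q) -> P) -> R) -> P) -> P) -> Q) -> R): 0.64 ≤ 0.73, so result = 1
((((((((((((Q -> ~Q) -> P) -> P) -> P) -> Q) -> P) -> R) -> P) -> P) -> Q) -> R) -> R): 1 > 0.73, so result = 0.73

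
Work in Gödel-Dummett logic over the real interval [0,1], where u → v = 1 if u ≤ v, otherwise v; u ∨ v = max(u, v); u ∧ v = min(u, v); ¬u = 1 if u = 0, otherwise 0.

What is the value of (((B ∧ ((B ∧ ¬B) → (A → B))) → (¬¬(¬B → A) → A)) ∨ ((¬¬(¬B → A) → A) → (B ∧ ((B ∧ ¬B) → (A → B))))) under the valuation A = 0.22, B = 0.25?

1.00

¬B: Gödel ¬ of 0.25 = 0 (operand ≠ 0)
(B ∧ ¬B) = min(0.25, 0) = 0
(A → B): 0.22 ≤ 0.25, so result = 1
((B ∧ ¬B) → (A → B)): 0 ≤ 1, so result = 1
(B ∧ ((B ∧ ¬B) → (A → B))) = min(0.25, 1) = 0.25
¬B: Gödel ¬ of 0.25 = 0 (operand ≠ 0)
(¬B → A): 0 ≤ 0.22, so result = 1
¬(¬B → A): Gödel ¬ of 1 = 0 (operand ≠ 0)
¬¬(¬B → A): Gödel ¬ of 0 = 1 (operand is 0)
(¬¬(¬B → A) → A): 1 > 0.22, so result = 0.22
((B ∧ ((B ∧ ¬B) → (A → B))) → (¬¬(¬B → A) → A)): 0.25 > 0.22, so result = 0.22
¬B: Gödel ¬ of 0.25 = 0 (operand ≠ 0)
(¬B → A): 0 ≤ 0.22, so result = 1
¬(¬B → A): Gödel ¬ of 1 = 0 (operand ≠ 0)
¬¬(¬B → A): Gödel ¬ of 0 = 1 (operand is 0)
(¬¬(¬B → A) → A): 1 > 0.22, so result = 0.22
¬B: Gödel ¬ of 0.25 = 0 (operand ≠ 0)
(B ∧ ¬B) = min(0.25, 0) = 0
(A → B): 0.22 ≤ 0.25, so result = 1
((B ∧ ¬B) → (A → B)): 0 ≤ 1, so result = 1
(B ∧ ((B ∧ ¬B) → (A → B))) = min(0.25, 1) = 0.25
((¬¬(¬B → A) → A) → (B ∧ ((B ∧ ¬B) → (A → B)))): 0.22 ≤ 0.25, so result = 1
(((B ∧ ((B ∧ ¬B) → (A → B))) → (¬¬(¬B → A) → A)) ∨ ((¬¬(¬B → A) → A) → (B ∧ ((B ∧ ¬B) → (A → B))))) = max(0.22, 1) = 1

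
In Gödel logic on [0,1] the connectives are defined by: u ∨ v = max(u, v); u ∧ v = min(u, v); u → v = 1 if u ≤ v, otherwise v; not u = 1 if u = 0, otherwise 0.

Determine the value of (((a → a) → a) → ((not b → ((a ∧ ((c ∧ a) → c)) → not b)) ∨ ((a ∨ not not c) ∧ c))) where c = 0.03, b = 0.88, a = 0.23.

(a → a): 0.23 ≤ 0.23, so result = 1
((a → a) → a): 1 > 0.23, so result = 0.23
not b: Gödel ¬ of 0.88 = 0 (operand ≠ 0)
(c ∧ a) = min(0.03, 0.23) = 0.03
((c ∧ a) → c): 0.03 ≤ 0.03, so result = 1
(a ∧ ((c ∧ a) → c)) = min(0.23, 1) = 0.23
not b: Gödel ¬ of 0.88 = 0 (operand ≠ 0)
((a ∧ ((c ∧ a) → c)) → not b): 0.23 > 0, so result = 0
(not b → ((a ∧ ((c ∧ a) → c)) → not b)): 0 ≤ 0, so result = 1
not c: Gödel ¬ of 0.03 = 0 (operand ≠ 0)
not not c: Gödel ¬ of 0 = 1 (operand is 0)
(a ∨ not not c) = max(0.23, 1) = 1
((a ∨ not not c) ∧ c) = min(1, 0.03) = 0.03
((not b → ((a ∧ ((c ∧ a) → c)) → not b)) ∨ ((a ∨ not not c) ∧ c)) = max(1, 0.03) = 1
(((a → a) → a) → ((not b → ((a ∧ ((c ∧ a) → c)) → not b)) ∨ ((a ∨ not not c) ∧ c))): 0.23 ≤ 1, so result = 1

1.00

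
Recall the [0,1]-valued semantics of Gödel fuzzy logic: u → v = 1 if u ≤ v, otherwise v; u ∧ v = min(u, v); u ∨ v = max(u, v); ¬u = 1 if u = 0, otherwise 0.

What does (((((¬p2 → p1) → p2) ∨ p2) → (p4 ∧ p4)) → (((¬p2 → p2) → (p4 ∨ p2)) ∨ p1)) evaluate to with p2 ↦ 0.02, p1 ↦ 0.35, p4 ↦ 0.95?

¬p2: Gödel ¬ of 0.02 = 0 (operand ≠ 0)
(¬p2 → p1): 0 ≤ 0.35, so result = 1
((¬p2 → p1) → p2): 1 > 0.02, so result = 0.02
(((¬p2 → p1) → p2) ∨ p2) = max(0.02, 0.02) = 0.02
(p4 ∧ p4) = min(0.95, 0.95) = 0.95
((((¬p2 → p1) → p2) ∨ p2) → (p4 ∧ p4)): 0.02 ≤ 0.95, so result = 1
¬p2: Gödel ¬ of 0.02 = 0 (operand ≠ 0)
(¬p2 → p2): 0 ≤ 0.02, so result = 1
(p4 ∨ p2) = max(0.95, 0.02) = 0.95
((¬p2 → p2) → (p4 ∨ p2)): 1 > 0.95, so result = 0.95
(((¬p2 → p2) → (p4 ∨ p2)) ∨ p1) = max(0.95, 0.35) = 0.95
(((((¬p2 → p1) → p2) ∨ p2) → (p4 ∧ p4)) → (((¬p2 → p2) → (p4 ∨ p2)) ∨ p1)): 1 > 0.95, so result = 0.95

0.95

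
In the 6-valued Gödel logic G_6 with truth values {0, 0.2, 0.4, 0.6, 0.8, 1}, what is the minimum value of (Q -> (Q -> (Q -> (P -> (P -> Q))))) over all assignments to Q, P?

1.00

Every assignment gives 1. For instance at Q = 0, P = 0:
  (P -> Q): 0 ≤ 0, so result = 1
  (P -> (P -> Q)): 0 ≤ 1, so result = 1
  (Q -> (P -> (P -> Q))): 0 ≤ 1, so result = 1
  (Q -> (Q -> (P -> (P -> Q)))): 0 ≤ 1, so result = 1
  (Q -> (Q -> (Q -> (P -> (P -> Q))))): 0 ≤ 1, so result = 1
All 36 assignments give value 1 — the formula is a G_6-tautology.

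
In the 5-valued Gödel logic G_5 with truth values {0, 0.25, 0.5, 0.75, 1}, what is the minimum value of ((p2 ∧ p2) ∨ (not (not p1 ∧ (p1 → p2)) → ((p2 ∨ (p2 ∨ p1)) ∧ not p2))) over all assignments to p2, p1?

The minimum is attained at p2 = 0, p1 = 0.25:
  (p2 ∧ p2) = min(0, 0) = 0
  not p1: Gödel ¬ of 0.25 = 0 (operand ≠ 0)
  (p1 → p2): 0.25 > 0, so result = 0
  (not p1 ∧ (p1 → p2)) = min(0, 0) = 0
  not (not p1 ∧ (p1 → p2)): Gödel ¬ of 0 = 1 (operand is 0)
  (p2 ∨ p1) = max(0, 0.25) = 0.25
  (p2 ∨ (p2 ∨ p1)) = max(0, 0.25) = 0.25
  not p2: Gödel ¬ of 0 = 1 (operand is 0)
  ((p2 ∨ (p2 ∨ p1)) ∧ not p2) = min(0.25, 1) = 0.25
  (not (not p1 ∧ (p1 → p2)) → ((p2 ∨ (p2 ∨ p1)) ∧ not p2)): 1 > 0.25, so result = 0.25
  ((p2 ∧ p2) ∨ (not (not p1 ∧ (p1 → p2)) → ((p2 ∨ (p2 ∨ p1)) ∧ not p2))) = max(0, 0.25) = 0.25
Checking all 25 assignments confirms none give a value below 0.25.

0.25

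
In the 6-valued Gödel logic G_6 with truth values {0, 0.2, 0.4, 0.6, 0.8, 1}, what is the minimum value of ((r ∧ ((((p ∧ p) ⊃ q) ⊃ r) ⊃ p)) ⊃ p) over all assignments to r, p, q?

Every assignment gives 1. For instance at r = 0, p = 0, q = 0:
  (p ∧ p) = min(0, 0) = 0
  ((p ∧ p) ⊃ q): 0 ≤ 0, so result = 1
  (((p ∧ p) ⊃ q) ⊃ r): 1 > 0, so result = 0
  ((((p ∧ p) ⊃ q) ⊃ r) ⊃ p): 0 ≤ 0, so result = 1
  (r ∧ ((((p ∧ p) ⊃ q) ⊃ r) ⊃ p)) = min(0, 1) = 0
  ((r ∧ ((((p ∧ p) ⊃ q) ⊃ r) ⊃ p)) ⊃ p): 0 ≤ 0, so result = 1
All 216 assignments give value 1 — the formula is a G_6-tautology.

1.00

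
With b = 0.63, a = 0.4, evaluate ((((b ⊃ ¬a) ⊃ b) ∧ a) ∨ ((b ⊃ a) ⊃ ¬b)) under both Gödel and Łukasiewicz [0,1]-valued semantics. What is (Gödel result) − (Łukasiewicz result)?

-0.20

Gödel evaluation:
  ¬a: Gödel ¬ of 0.4 = 0 (operand ≠ 0)
  (b ⊃ ¬a): 0.63 > 0, so result = 0
  ((b ⊃ ¬a) ⊃ b): 0 ≤ 0.63, so result = 1
  (((b ⊃ ¬a) ⊃ b) ∧ a) = min(1, 0.4) = 0.4
  (b ⊃ a): 0.63 > 0.4, so result = 0.4
  ¬b: Gödel ¬ of 0.63 = 0 (operand ≠ 0)
  ((b ⊃ a) ⊃ ¬b): 0.4 > 0, so result = 0
  ((((b ⊃ ¬a) ⊃ b) ∧ a) ∨ ((b ⊃ a) ⊃ ¬b)) = max(0.4, 0) = 0.4
  Gödel value = 0.4
Łukasiewicz evaluation:
  ¬a: Łukasiewicz ¬ gives 1 − 0.4 = 0.6
  (b ⊃ ¬a): min(1, 1 − 0.63 + 0.6) = 0.97
  ((b ⊃ ¬a) ⊃ b): min(1, 1 − 0.97 + 0.63) = 0.66
  (((b ⊃ ¬a) ⊃ b) ∧ a) = min(0.66, 0.4) = 0.4
  (b ⊃ a): min(1, 1 − 0.63 + 0.4) = 0.77
  ¬b: Łukasiewicz ¬ gives 1 − 0.63 = 0.37
  ((b ⊃ a) ⊃ ¬b): min(1, 1 − 0.77 + 0.37) = 0.6
  ((((b ⊃ ¬a) ⊃ b) ∧ a) ∨ ((b ⊃ a) ⊃ ¬b)) = max(0.4, 0.6) = 0.6
  Łukasiewicz value = 0.6
Difference: 0.4 − 0.6 = -0.20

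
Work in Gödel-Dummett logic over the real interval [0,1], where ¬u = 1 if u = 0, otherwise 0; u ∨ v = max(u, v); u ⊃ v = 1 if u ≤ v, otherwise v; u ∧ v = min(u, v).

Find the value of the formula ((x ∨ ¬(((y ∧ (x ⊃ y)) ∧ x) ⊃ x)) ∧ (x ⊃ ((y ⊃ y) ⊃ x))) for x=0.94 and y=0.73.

(x ⊃ y): 0.94 > 0.73, so result = 0.73
(y ∧ (x ⊃ y)) = min(0.73, 0.73) = 0.73
((y ∧ (x ⊃ y)) ∧ x) = min(0.73, 0.94) = 0.73
(((y ∧ (x ⊃ y)) ∧ x) ⊃ x): 0.73 ≤ 0.94, so result = 1
¬(((y ∧ (x ⊃ y)) ∧ x) ⊃ x): Gödel ¬ of 1 = 0 (operand ≠ 0)
(x ∨ ¬(((y ∧ (x ⊃ y)) ∧ x) ⊃ x)) = max(0.94, 0) = 0.94
(y ⊃ y): 0.73 ≤ 0.73, so result = 1
((y ⊃ y) ⊃ x): 1 > 0.94, so result = 0.94
(x ⊃ ((y ⊃ y) ⊃ x)): 0.94 ≤ 0.94, so result = 1
((x ∨ ¬(((y ∧ (x ⊃ y)) ∧ x) ⊃ x)) ∧ (x ⊃ ((y ⊃ y) ⊃ x))) = min(0.94, 1) = 0.94

0.94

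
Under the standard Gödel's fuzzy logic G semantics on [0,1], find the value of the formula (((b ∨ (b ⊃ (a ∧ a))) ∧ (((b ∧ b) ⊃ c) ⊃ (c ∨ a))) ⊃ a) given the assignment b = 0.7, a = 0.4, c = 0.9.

0.40

(a ∧ a) = min(0.4, 0.4) = 0.4
(b ⊃ (a ∧ a)): 0.7 > 0.4, so result = 0.4
(b ∨ (b ⊃ (a ∧ a))) = max(0.7, 0.4) = 0.7
(b ∧ b) = min(0.7, 0.7) = 0.7
((b ∧ b) ⊃ c): 0.7 ≤ 0.9, so result = 1
(c ∨ a) = max(0.9, 0.4) = 0.9
(((b ∧ b) ⊃ c) ⊃ (c ∨ a)): 1 > 0.9, so result = 0.9
((b ∨ (b ⊃ (a ∧ a))) ∧ (((b ∧ b) ⊃ c) ⊃ (c ∨ a))) = min(0.7, 0.9) = 0.7
(((b ∨ (b ⊃ (a ∧ a))) ∧ (((b ∧ b) ⊃ c) ⊃ (c ∨ a))) ⊃ a): 0.7 > 0.4, so result = 0.4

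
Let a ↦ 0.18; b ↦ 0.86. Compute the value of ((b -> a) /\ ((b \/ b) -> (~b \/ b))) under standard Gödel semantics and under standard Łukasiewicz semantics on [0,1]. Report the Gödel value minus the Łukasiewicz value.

-0.14

Gödel evaluation:
  (b -> a): 0.86 > 0.18, so result = 0.18
  (b \/ b) = max(0.86, 0.86) = 0.86
  ~b: Gödel ¬ of 0.86 = 0 (operand ≠ 0)
  (~b \/ b) = max(0, 0.86) = 0.86
  ((b \/ b) -> (~b \/ b)): 0.86 ≤ 0.86, so result = 1
  ((b -> a) /\ ((b \/ b) -> (~b \/ b))) = min(0.18, 1) = 0.18
  Gödel value = 0.18
Łukasiewicz evaluation:
  (b -> a): min(1, 1 − 0.86 + 0.18) = 0.32
  (b \/ b) = max(0.86, 0.86) = 0.86
  ~b: Łukasiewicz ¬ gives 1 − 0.86 = 0.14
  (~b \/ b) = max(0.14, 0.86) = 0.86
  ((b \/ b) -> (~b \/ b)): min(1, 1 − 0.86 + 0.86) = 1
  ((b -> a) /\ ((b \/ b) -> (~b \/ b))) = min(0.32, 1) = 0.32
  Łukasiewicz value = 0.32
Difference: 0.18 − 0.32 = -0.14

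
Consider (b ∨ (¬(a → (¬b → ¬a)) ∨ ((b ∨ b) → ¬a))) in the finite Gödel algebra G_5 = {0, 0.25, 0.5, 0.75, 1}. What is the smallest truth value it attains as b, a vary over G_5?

0.25

The minimum is attained at b = 0.25, a = 0.25:
  ¬b: Gödel ¬ of 0.25 = 0 (operand ≠ 0)
  ¬a: Gödel ¬ of 0.25 = 0 (operand ≠ 0)
  (¬b → ¬a): 0 ≤ 0, so result = 1
  (a → (¬b → ¬a)): 0.25 ≤ 1, so result = 1
  ¬(a → (¬b → ¬a)): Gödel ¬ of 1 = 0 (operand ≠ 0)
  (b ∨ b) = max(0.25, 0.25) = 0.25
  ¬a: Gödel ¬ of 0.25 = 0 (operand ≠ 0)
  ((b ∨ b) → ¬a): 0.25 > 0, so result = 0
  (¬(a → (¬b → ¬a)) ∨ ((b ∨ b) → ¬a)) = max(0, 0) = 0
  (b ∨ (¬(a → (¬b → ¬a)) ∨ ((b ∨ b) → ¬a))) = max(0.25, 0) = 0.25
Checking all 25 assignments confirms none give a value below 0.25.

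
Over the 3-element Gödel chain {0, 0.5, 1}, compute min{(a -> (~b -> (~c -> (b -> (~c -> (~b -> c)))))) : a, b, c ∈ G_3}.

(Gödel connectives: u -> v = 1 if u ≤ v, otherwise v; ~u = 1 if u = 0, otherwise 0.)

1.00

Every assignment gives 1. For instance at a = 0, b = 0, c = 0:
  ~b: Gödel ¬ of 0 = 1 (operand is 0)
  ~c: Gödel ¬ of 0 = 1 (operand is 0)
  ~c: Gödel ¬ of 0 = 1 (operand is 0)
  ~b: Gödel ¬ of 0 = 1 (operand is 0)
  (~b -> c): 1 > 0, so result = 0
  (~c -> (~b -> c)): 1 > 0, so result = 0
  (b -> (~c -> (~b -> c))): 0 ≤ 0, so result = 1
  (~c -> (b -> (~c -> (~b -> c)))): 1 ≤ 1, so result = 1
  (~b -> (~c -> (b -> (~c -> (~b -> c))))): 1 ≤ 1, so result = 1
  (a -> (~b -> (~c -> (b -> (~c -> (~b -> c)))))): 0 ≤ 1, so result = 1
All 27 assignments give value 1 — the formula is a G_3-tautology.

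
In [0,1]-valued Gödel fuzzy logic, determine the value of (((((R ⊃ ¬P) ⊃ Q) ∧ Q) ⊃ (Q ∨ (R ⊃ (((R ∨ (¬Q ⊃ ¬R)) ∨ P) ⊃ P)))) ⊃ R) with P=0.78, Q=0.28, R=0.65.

0.65

¬P: Gödel ¬ of 0.78 = 0 (operand ≠ 0)
(R ⊃ ¬P): 0.65 > 0, so result = 0
((R ⊃ ¬P) ⊃ Q): 0 ≤ 0.28, so result = 1
(((R ⊃ ¬P) ⊃ Q) ∧ Q) = min(1, 0.28) = 0.28
¬Q: Gödel ¬ of 0.28 = 0 (operand ≠ 0)
¬R: Gödel ¬ of 0.65 = 0 (operand ≠ 0)
(¬Q ⊃ ¬R): 0 ≤ 0, so result = 1
(R ∨ (¬Q ⊃ ¬R)) = max(0.65, 1) = 1
((R ∨ (¬Q ⊃ ¬R)) ∨ P) = max(1, 0.78) = 1
(((R ∨ (¬Q ⊃ ¬R)) ∨ P) ⊃ P): 1 > 0.78, so result = 0.78
(R ⊃ (((R ∨ (¬Q ⊃ ¬R)) ∨ P) ⊃ P)): 0.65 ≤ 0.78, so result = 1
(Q ∨ (R ⊃ (((R ∨ (¬Q ⊃ ¬R)) ∨ P) ⊃ P))) = max(0.28, 1) = 1
((((R ⊃ ¬P) ⊃ Q) ∧ Q) ⊃ (Q ∨ (R ⊃ (((R ∨ (¬Q ⊃ ¬R)) ∨ P) ⊃ P)))): 0.28 ≤ 1, so result = 1
(((((R ⊃ ¬P) ⊃ Q) ∧ Q) ⊃ (Q ∨ (R ⊃ (((R ∨ (¬Q ⊃ ¬R)) ∨ P) ⊃ P)))) ⊃ R): 1 > 0.65, so result = 0.65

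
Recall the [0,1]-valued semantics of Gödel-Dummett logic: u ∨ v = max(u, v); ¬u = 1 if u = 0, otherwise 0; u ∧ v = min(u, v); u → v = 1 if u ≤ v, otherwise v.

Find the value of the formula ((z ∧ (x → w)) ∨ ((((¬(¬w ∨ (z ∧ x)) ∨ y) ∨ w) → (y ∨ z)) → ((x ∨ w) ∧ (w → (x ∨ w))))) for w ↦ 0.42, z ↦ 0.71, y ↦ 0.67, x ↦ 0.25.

(x → w): 0.25 ≤ 0.42, so result = 1
(z ∧ (x → w)) = min(0.71, 1) = 0.71
¬w: Gödel ¬ of 0.42 = 0 (operand ≠ 0)
(z ∧ x) = min(0.71, 0.25) = 0.25
(¬w ∨ (z ∧ x)) = max(0, 0.25) = 0.25
¬(¬w ∨ (z ∧ x)): Gödel ¬ of 0.25 = 0 (operand ≠ 0)
(¬(¬w ∨ (z ∧ x)) ∨ y) = max(0, 0.67) = 0.67
((¬(¬w ∨ (z ∧ x)) ∨ y) ∨ w) = max(0.67, 0.42) = 0.67
(y ∨ z) = max(0.67, 0.71) = 0.71
(((¬(¬w ∨ (z ∧ x)) ∨ y) ∨ w) → (y ∨ z)): 0.67 ≤ 0.71, so result = 1
(x ∨ w) = max(0.25, 0.42) = 0.42
(x ∨ w) = max(0.25, 0.42) = 0.42
(w → (x ∨ w)): 0.42 ≤ 0.42, so result = 1
((x ∨ w) ∧ (w → (x ∨ w))) = min(0.42, 1) = 0.42
((((¬(¬w ∨ (z ∧ x)) ∨ y) ∨ w) → (y ∨ z)) → ((x ∨ w) ∧ (w → (x ∨ w)))): 1 > 0.42, so result = 0.42
((z ∧ (x → w)) ∨ ((((¬(¬w ∨ (z ∧ x)) ∨ y) ∨ w) → (y ∨ z)) → ((x ∨ w) ∧ (w → (x ∨ w))))) = max(0.71, 0.42) = 0.71

0.71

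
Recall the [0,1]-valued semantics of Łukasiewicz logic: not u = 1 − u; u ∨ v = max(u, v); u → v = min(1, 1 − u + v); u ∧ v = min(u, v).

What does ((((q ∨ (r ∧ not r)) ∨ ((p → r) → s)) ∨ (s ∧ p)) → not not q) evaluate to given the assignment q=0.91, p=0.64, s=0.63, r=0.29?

0.93

not r: Łukasiewicz ¬ gives 1 − 0.29 = 0.71
(r ∧ not r) = min(0.29, 0.71) = 0.29
(q ∨ (r ∧ not r)) = max(0.91, 0.29) = 0.91
(p → r): min(1, 1 − 0.64 + 0.29) = 0.65
((p → r) → s): min(1, 1 − 0.65 + 0.63) = 0.98
((q ∨ (r ∧ not r)) ∨ ((p → r) → s)) = max(0.91, 0.98) = 0.98
(s ∧ p) = min(0.63, 0.64) = 0.63
(((q ∨ (r ∧ not r)) ∨ ((p → r) → s)) ∨ (s ∧ p)) = max(0.98, 0.63) = 0.98
not q: Łukasiewicz ¬ gives 1 − 0.91 = 0.09
not not q: Łukasiewicz ¬ gives 1 − 0.09 = 0.91
((((q ∨ (r ∧ not r)) ∨ ((p → r) → s)) ∨ (s ∧ p)) → not not q): min(1, 1 − 0.98 + 0.91) = 0.93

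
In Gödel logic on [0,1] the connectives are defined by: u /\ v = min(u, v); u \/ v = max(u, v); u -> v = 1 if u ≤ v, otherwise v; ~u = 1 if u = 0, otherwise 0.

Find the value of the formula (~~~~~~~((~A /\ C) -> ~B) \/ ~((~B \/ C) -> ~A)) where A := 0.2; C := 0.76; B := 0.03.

~A: Gödel ¬ of 0.2 = 0 (operand ≠ 0)
(~A /\ C) = min(0, 0.76) = 0
~B: Gödel ¬ of 0.03 = 0 (operand ≠ 0)
((~A /\ C) -> ~B): 0 ≤ 0, so result = 1
~((~A /\ C) -> ~B): Gödel ¬ of 1 = 0 (operand ≠ 0)
~~((~A /\ C) -> ~B): Gödel ¬ of 0 = 1 (operand is 0)
~~~((~A /\ C) -> ~B): Gödel ¬ of 1 = 0 (operand ≠ 0)
~~~~((~A /\ C) -> ~B): Gödel ¬ of 0 = 1 (operand is 0)
~~~~~((~A /\ C) -> ~B): Gödel ¬ of 1 = 0 (operand ≠ 0)
~~~~~~((~A /\ C) -> ~B): Gödel ¬ of 0 = 1 (operand is 0)
~~~~~~~((~A /\ C) -> ~B): Gödel ¬ of 1 = 0 (operand ≠ 0)
~B: Gödel ¬ of 0.03 = 0 (operand ≠ 0)
(~B \/ C) = max(0, 0.76) = 0.76
~A: Gödel ¬ of 0.2 = 0 (operand ≠ 0)
((~B \/ C) -> ~A): 0.76 > 0, so result = 0
~((~B \/ C) -> ~A): Gödel ¬ of 0 = 1 (operand is 0)
(~~~~~~~((~A /\ C) -> ~B) \/ ~((~B \/ C) -> ~A)) = max(0, 1) = 1

1.00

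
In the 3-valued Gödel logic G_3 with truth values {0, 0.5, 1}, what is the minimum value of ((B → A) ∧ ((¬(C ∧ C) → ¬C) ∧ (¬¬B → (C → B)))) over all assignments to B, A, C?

0.00

The minimum is attained at B = 0.5, A = 0, C = 0:
  (B → A): 0.5 > 0, so result = 0
  (C ∧ C) = min(0, 0) = 0
  ¬(C ∧ C): Gödel ¬ of 0 = 1 (operand is 0)
  ¬C: Gödel ¬ of 0 = 1 (operand is 0)
  (¬(C ∧ C) → ¬C): 1 ≤ 1, so result = 1
  ¬B: Gödel ¬ of 0.5 = 0 (operand ≠ 0)
  ¬¬B: Gödel ¬ of 0 = 1 (operand is 0)
  (C → B): 0 ≤ 0.5, so result = 1
  (¬¬B → (C → B)): 1 ≤ 1, so result = 1
  ((¬(C ∧ C) → ¬C) ∧ (¬¬B → (C → B))) = min(1, 1) = 1
  ((B → A) ∧ ((¬(C ∧ C) → ¬C) ∧ (¬¬B → (C → B)))) = min(0, 1) = 0
Checking all 27 assignments confirms none give a value below 0.00.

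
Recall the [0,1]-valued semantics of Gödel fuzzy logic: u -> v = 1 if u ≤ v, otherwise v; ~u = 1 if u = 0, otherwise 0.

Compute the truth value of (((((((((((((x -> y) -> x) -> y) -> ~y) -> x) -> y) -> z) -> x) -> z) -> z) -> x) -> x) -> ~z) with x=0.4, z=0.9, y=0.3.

(x -> y): 0.4 > 0.3, so result = 0.3
((x -> y) -> x): 0.3 ≤ 0.4, so result = 1
(((x -> y) -> x) -> y): 1 > 0.3, so result = 0.3
~y: Gödel ¬ of 0.3 = 0 (operand ≠ 0)
((((x -> y) -> x) -> y) -> ~y): 0.3 > 0, so result = 0
(((((x -> y) -> x) -> y) -> ~y) -> x): 0 ≤ 0.4, so result = 1
((((((x -> y) -> x) -> y) -> ~y) -> x) -> y): 1 > 0.3, so result = 0.3
(((((((x -> y) -> x) -> y) -> ~y) -> x) -> y) -> z): 0.3 ≤ 0.9, so result = 1
((((((((x -> y) -> x) -> y) -> ~y) -> x) -> y) -> z) -> x): 1 > 0.4, so result = 0.4
(((((((((x -> y) -> x) -> y) -> ~y) -> x) -> y) -> z) -> x) -> z): 0.4 ≤ 0.9, so result = 1
((((((((((x -> y) -> x) -> y) -> ~y) -> x) -> y) -> z) -> x) -> z) -> z): 1 > 0.9, so result = 0.9
(((((((((((x -> y) -> x) -> y) -> ~y) -> x) -> y) -> z) -> x) -> z) -> z) -> x): 0.9 > 0.4, so result = 0.4
((((((((((((x -> y) -> x) -> y) -> ~y) -> x) -> y) -> z) -> x) -> z) -> z) -> x) -> x): 0.4 ≤ 0.4, so result = 1
~z: Gödel ¬ of 0.9 = 0 (operand ≠ 0)
(((((((((((((x -> y) -> x) -> y) -> ~y) -> x) -> y) -> z) -> x) -> z) -> z) -> x) -> x) -> ~z): 1 > 0, so result = 0

0.00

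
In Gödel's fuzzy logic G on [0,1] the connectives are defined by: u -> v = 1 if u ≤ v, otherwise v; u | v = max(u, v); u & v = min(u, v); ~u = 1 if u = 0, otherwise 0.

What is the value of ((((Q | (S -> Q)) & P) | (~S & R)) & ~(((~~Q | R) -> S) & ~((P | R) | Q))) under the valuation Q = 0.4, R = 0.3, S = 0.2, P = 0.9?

0.90

(S -> Q): 0.2 ≤ 0.4, so result = 1
(Q | (S -> Q)) = max(0.4, 1) = 1
((Q | (S -> Q)) & P) = min(1, 0.9) = 0.9
~S: Gödel ¬ of 0.2 = 0 (operand ≠ 0)
(~S & R) = min(0, 0.3) = 0
(((Q | (S -> Q)) & P) | (~S & R)) = max(0.9, 0) = 0.9
~Q: Gödel ¬ of 0.4 = 0 (operand ≠ 0)
~~Q: Gödel ¬ of 0 = 1 (operand is 0)
(~~Q | R) = max(1, 0.3) = 1
((~~Q | R) -> S): 1 > 0.2, so result = 0.2
(P | R) = max(0.9, 0.3) = 0.9
((P | R) | Q) = max(0.9, 0.4) = 0.9
~((P | R) | Q): Gödel ¬ of 0.9 = 0 (operand ≠ 0)
(((~~Q | R) -> S) & ~((P | R) | Q)) = min(0.2, 0) = 0
~(((~~Q | R) -> S) & ~((P | R) | Q)): Gödel ¬ of 0 = 1 (operand is 0)
((((Q | (S -> Q)) & P) | (~S & R)) & ~(((~~Q | R) -> S) & ~((P | R) | Q))) = min(0.9, 1) = 0.9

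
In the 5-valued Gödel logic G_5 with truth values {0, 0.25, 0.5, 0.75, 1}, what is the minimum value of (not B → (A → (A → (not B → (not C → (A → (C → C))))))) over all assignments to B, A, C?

1.00

Every assignment gives 1. For instance at B = 0, A = 0, C = 0:
  not B: Gödel ¬ of 0 = 1 (operand is 0)
  not B: Gödel ¬ of 0 = 1 (operand is 0)
  not C: Gödel ¬ of 0 = 1 (operand is 0)
  (C → C): 0 ≤ 0, so result = 1
  (A → (C → C)): 0 ≤ 1, so result = 1
  (not C → (A → (C → C))): 1 ≤ 1, so result = 1
  (not B → (not C → (A → (C → C)))): 1 ≤ 1, so result = 1
  (A → (not B → (not C → (A → (C → C))))): 0 ≤ 1, so result = 1
  (A → (A → (not B → (not C → (A → (C → C)))))): 0 ≤ 1, so result = 1
  (not B → (A → (A → (not B → (not C → (A → (C → C))))))): 1 ≤ 1, so result = 1
All 125 assignments give value 1 — the formula is a G_5-tautology.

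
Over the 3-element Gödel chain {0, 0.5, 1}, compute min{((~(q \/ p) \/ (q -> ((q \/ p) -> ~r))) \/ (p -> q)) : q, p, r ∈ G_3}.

The minimum is attained at q = 0.5, p = 1, r = 0.5:
  (q \/ p) = max(0.5, 1) = 1
  ~(q \/ p): Gödel ¬ of 1 = 0 (operand ≠ 0)
  (q \/ p) = max(0.5, 1) = 1
  ~r: Gödel ¬ of 0.5 = 0 (operand ≠ 0)
  ((q \/ p) -> ~r): 1 > 0, so result = 0
  (q -> ((q \/ p) -> ~r)): 0.5 > 0, so result = 0
  (~(q \/ p) \/ (q -> ((q \/ p) -> ~r))) = max(0, 0) = 0
  (p -> q): 1 > 0.5, so result = 0.5
  ((~(q \/ p) \/ (q -> ((q \/ p) -> ~r))) \/ (p -> q)) = max(0, 0.5) = 0.5
Checking all 27 assignments confirms none give a value below 0.50.

0.50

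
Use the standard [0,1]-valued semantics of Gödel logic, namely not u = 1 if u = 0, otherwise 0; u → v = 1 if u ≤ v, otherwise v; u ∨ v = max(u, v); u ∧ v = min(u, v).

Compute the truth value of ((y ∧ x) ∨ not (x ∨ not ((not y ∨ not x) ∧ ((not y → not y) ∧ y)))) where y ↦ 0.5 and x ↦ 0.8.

0.50

(y ∧ x) = min(0.5, 0.8) = 0.5
not y: Gödel ¬ of 0.5 = 0 (operand ≠ 0)
not x: Gödel ¬ of 0.8 = 0 (operand ≠ 0)
(not y ∨ not x) = max(0, 0) = 0
not y: Gödel ¬ of 0.5 = 0 (operand ≠ 0)
not y: Gödel ¬ of 0.5 = 0 (operand ≠ 0)
(not y → not y): 0 ≤ 0, so result = 1
((not y → not y) ∧ y) = min(1, 0.5) = 0.5
((not y ∨ not x) ∧ ((not y → not y) ∧ y)) = min(0, 0.5) = 0
not ((not y ∨ not x) ∧ ((not y → not y) ∧ y)): Gödel ¬ of 0 = 1 (operand is 0)
(x ∨ not ((not y ∨ not x) ∧ ((not y → not y) ∧ y))) = max(0.8, 1) = 1
not (x ∨ not ((not y ∨ not x) ∧ ((not y → not y) ∧ y))): Gödel ¬ of 1 = 0 (operand ≠ 0)
((y ∧ x) ∨ not (x ∨ not ((not y ∨ not x) ∧ ((not y → not y) ∧ y)))) = max(0.5, 0) = 0.5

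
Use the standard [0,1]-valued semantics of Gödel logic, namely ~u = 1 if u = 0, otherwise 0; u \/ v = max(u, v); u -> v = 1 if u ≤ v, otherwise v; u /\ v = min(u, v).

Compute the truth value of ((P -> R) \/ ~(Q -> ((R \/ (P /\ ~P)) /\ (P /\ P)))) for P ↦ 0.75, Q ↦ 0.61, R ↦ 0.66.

(P -> R): 0.75 > 0.66, so result = 0.66
~P: Gödel ¬ of 0.75 = 0 (operand ≠ 0)
(P /\ ~P) = min(0.75, 0) = 0
(R \/ (P /\ ~P)) = max(0.66, 0) = 0.66
(P /\ P) = min(0.75, 0.75) = 0.75
((R \/ (P /\ ~P)) /\ (P /\ P)) = min(0.66, 0.75) = 0.66
(Q -> ((R \/ (P /\ ~P)) /\ (P /\ P))): 0.61 ≤ 0.66, so result = 1
~(Q -> ((R \/ (P /\ ~P)) /\ (P /\ P))): Gödel ¬ of 1 = 0 (operand ≠ 0)
((P -> R) \/ ~(Q -> ((R \/ (P /\ ~P)) /\ (P /\ P)))) = max(0.66, 0) = 0.66

0.66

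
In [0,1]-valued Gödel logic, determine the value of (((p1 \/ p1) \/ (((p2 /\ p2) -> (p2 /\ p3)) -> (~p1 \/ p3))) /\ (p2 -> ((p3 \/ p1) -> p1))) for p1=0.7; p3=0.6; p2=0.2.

(p1 \/ p1) = max(0.7, 0.7) = 0.7
(p2 /\ p2) = min(0.2, 0.2) = 0.2
(p2 /\ p3) = min(0.2, 0.6) = 0.2
((p2 /\ p2) -> (p2 /\ p3)): 0.2 ≤ 0.2, so result = 1
~p1: Gödel ¬ of 0.7 = 0 (operand ≠ 0)
(~p1 \/ p3) = max(0, 0.6) = 0.6
(((p2 /\ p2) -> (p2 /\ p3)) -> (~p1 \/ p3)): 1 > 0.6, so result = 0.6
((p1 \/ p1) \/ (((p2 /\ p2) -> (p2 /\ p3)) -> (~p1 \/ p3))) = max(0.7, 0.6) = 0.7
(p3 \/ p1) = max(0.6, 0.7) = 0.7
((p3 \/ p1) -> p1): 0.7 ≤ 0.7, so result = 1
(p2 -> ((p3 \/ p1) -> p1)): 0.2 ≤ 1, so result = 1
(((p1 \/ p1) \/ (((p2 /\ p2) -> (p2 /\ p3)) -> (~p1 \/ p3))) /\ (p2 -> ((p3 \/ p1) -> p1))) = min(0.7, 1) = 0.7

0.70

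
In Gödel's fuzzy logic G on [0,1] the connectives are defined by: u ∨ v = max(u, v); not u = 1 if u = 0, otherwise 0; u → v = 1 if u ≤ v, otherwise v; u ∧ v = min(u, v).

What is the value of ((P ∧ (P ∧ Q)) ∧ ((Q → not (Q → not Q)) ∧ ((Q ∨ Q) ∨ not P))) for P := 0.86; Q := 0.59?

0.59

(P ∧ Q) = min(0.86, 0.59) = 0.59
(P ∧ (P ∧ Q)) = min(0.86, 0.59) = 0.59
not Q: Gödel ¬ of 0.59 = 0 (operand ≠ 0)
(Q → not Q): 0.59 > 0, so result = 0
not (Q → not Q): Gödel ¬ of 0 = 1 (operand is 0)
(Q → not (Q → not Q)): 0.59 ≤ 1, so result = 1
(Q ∨ Q) = max(0.59, 0.59) = 0.59
not P: Gödel ¬ of 0.86 = 0 (operand ≠ 0)
((Q ∨ Q) ∨ not P) = max(0.59, 0) = 0.59
((Q → not (Q → not Q)) ∧ ((Q ∨ Q) ∨ not P)) = min(1, 0.59) = 0.59
((P ∧ (P ∧ Q)) ∧ ((Q → not (Q → not Q)) ∧ ((Q ∨ Q) ∨ not P))) = min(0.59, 0.59) = 0.59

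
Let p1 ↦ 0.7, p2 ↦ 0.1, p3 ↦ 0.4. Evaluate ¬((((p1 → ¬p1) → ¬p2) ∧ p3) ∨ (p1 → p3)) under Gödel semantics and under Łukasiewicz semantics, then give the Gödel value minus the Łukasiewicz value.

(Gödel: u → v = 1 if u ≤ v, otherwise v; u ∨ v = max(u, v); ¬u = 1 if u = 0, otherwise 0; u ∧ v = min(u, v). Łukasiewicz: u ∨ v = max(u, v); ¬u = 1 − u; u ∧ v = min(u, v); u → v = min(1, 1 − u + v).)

Gödel evaluation:
  ¬p1: Gödel ¬ of 0.7 = 0 (operand ≠ 0)
  (p1 → ¬p1): 0.7 > 0, so result = 0
  ¬p2: Gödel ¬ of 0.1 = 0 (operand ≠ 0)
  ((p1 → ¬p1) → ¬p2): 0 ≤ 0, so result = 1
  (((p1 → ¬p1) → ¬p2) ∧ p3) = min(1, 0.4) = 0.4
  (p1 → p3): 0.7 > 0.4, so result = 0.4
  ((((p1 → ¬p1) → ¬p2) ∧ p3) ∨ (p1 → p3)) = max(0.4, 0.4) = 0.4
  ¬((((p1 → ¬p1) → ¬p2) ∧ p3) ∨ (p1 → p3)): Gödel ¬ of 0.4 = 0 (operand ≠ 0)
  Gödel value = 0
Łukasiewicz evaluation:
  ¬p1: Łukasiewicz ¬ gives 1 − 0.7 = 0.3
  (p1 → ¬p1): min(1, 1 − 0.7 + 0.3) = 0.6
  ¬p2: Łukasiewicz ¬ gives 1 − 0.1 = 0.9
  ((p1 → ¬p1) → ¬p2): min(1, 1 − 0.6 + 0.9) = 1
  (((p1 → ¬p1) → ¬p2) ∧ p3) = min(1, 0.4) = 0.4
  (p1 → p3): min(1, 1 − 0.7 + 0.4) = 0.7
  ((((p1 → ¬p1) → ¬p2) ∧ p3) ∨ (p1 → p3)) = max(0.4, 0.7) = 0.7
  ¬((((p1 → ¬p1) → ¬p2) ∧ p3) ∨ (p1 → p3)): Łukasiewicz ¬ gives 1 − 0.7 = 0.3
  Łukasiewicz value = 0.3
Difference: 0 − 0.3 = -0.30

-0.30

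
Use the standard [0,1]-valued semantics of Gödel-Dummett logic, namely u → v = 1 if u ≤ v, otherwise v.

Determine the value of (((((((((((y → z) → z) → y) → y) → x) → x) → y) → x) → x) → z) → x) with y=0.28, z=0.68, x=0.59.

0.59

(y → z): 0.28 ≤ 0.68, so result = 1
((y → z) → z): 1 > 0.68, so result = 0.68
(((y → z) → z) → y): 0.68 > 0.28, so result = 0.28
((((y → z) → z) → y) → y): 0.28 ≤ 0.28, so result = 1
(((((y → z) → z) → y) → y) → x): 1 > 0.59, so result = 0.59
((((((y → z) → z) → y) → y) → x) → x): 0.59 ≤ 0.59, so result = 1
(((((((y → z) → z) → y) → y) → x) → x) → y): 1 > 0.28, so result = 0.28
((((((((y → z) → z) → y) → y) → x) → x) → y) → x): 0.28 ≤ 0.59, so result = 1
(((((((((y → z) → z) → y) → y) → x) → x) → y) → x) → x): 1 > 0.59, so result = 0.59
((((((((((y → z) → z) → y) → y) → x) → x) → y) → x) → x) → z): 0.59 ≤ 0.68, so result = 1
(((((((((((y → z) → z) → y) → y) → x) → x) → y) → x) → x) → z) → x): 1 > 0.59, so result = 0.59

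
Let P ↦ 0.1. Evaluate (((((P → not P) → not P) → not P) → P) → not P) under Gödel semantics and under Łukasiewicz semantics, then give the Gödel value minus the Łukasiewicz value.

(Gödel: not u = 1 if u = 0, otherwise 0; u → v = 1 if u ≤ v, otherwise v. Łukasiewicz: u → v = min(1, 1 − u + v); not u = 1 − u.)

Gödel evaluation:
  not P: Gödel ¬ of 0.1 = 0 (operand ≠ 0)
  (P → not P): 0.1 > 0, so result = 0
  not P: Gödel ¬ of 0.1 = 0 (operand ≠ 0)
  ((P → not P) → not P): 0 ≤ 0, so result = 1
  not P: Gödel ¬ of 0.1 = 0 (operand ≠ 0)
  (((P → not P) → not P) → not P): 1 > 0, so result = 0
  ((((P → not P) → not P) → not P) → P): 0 ≤ 0.1, so result = 1
  not P: Gödel ¬ of 0.1 = 0 (operand ≠ 0)
  (((((P → not P) → not P) → not P) → P) → not P): 1 > 0, so result = 0
  Gödel value = 0
Łukasiewicz evaluation:
  not P: Łukasiewicz ¬ gives 1 − 0.1 = 0.9
  (P → not P): min(1, 1 − 0.1 + 0.9) = 1
  not P: Łukasiewicz ¬ gives 1 − 0.1 = 0.9
  ((P → not P) → not P): min(1, 1 − 1 + 0.9) = 0.9
  not P: Łukasiewicz ¬ gives 1 − 0.1 = 0.9
  (((P → not P) → not P) → not P): min(1, 1 − 0.9 + 0.9) = 1
  ((((P → not P) → not P) → not P) → P): min(1, 1 − 1 + 0.1) = 0.1
  not P: Łukasiewicz ¬ gives 1 − 0.1 = 0.9
  (((((P → not P) → not P) → not P) → P) → not P): min(1, 1 − 0.1 + 0.9) = 1
  Łukasiewicz value = 1
Difference: 0 − 1 = -1.00

-1.00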